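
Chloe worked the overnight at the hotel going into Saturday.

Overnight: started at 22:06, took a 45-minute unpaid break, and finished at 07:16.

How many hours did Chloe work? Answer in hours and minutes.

8 h 25 min

Overnight: 22:06 → midnight = 1 h 54 min; midnight → 07:16 = 7 h 16 min; span 9 h 10 min; less 45 min break → 8 h 25 min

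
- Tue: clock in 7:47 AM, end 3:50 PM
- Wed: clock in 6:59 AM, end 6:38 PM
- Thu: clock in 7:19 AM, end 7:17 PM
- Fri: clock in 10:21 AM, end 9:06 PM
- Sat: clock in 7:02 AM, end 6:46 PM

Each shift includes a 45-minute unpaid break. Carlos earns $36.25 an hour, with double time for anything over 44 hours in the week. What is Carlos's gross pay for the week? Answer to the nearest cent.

Tue: 7:47 AM–3:50 PM = 8 h 3 min; less 45 min break → 7 h 18 min
Wed: 6:59 AM–6:38 PM = 11 h 39 min; less 45 min break → 10 h 54 min
Thu: 7:19 AM–7:17 PM = 11 h 58 min; less 45 min break → 11 h 13 min
Fri: 10:21 AM–9:06 PM = 10 h 45 min; less 45 min break → 10 h 0 min
Sat: 7:02 AM–6:46 PM = 11 h 44 min; less 45 min break → 10 h 59 min
Total worked: 50 h 24 min = 3024 min.
Regular 44 h 0 min = 2640 min at $36.25/h; overtime 6 h 24 min = 384 min at $72.50/h.
Pay = (2640 × $36.25 + 384 × $72.50) ÷ 60 = $2059.00.

$2059.00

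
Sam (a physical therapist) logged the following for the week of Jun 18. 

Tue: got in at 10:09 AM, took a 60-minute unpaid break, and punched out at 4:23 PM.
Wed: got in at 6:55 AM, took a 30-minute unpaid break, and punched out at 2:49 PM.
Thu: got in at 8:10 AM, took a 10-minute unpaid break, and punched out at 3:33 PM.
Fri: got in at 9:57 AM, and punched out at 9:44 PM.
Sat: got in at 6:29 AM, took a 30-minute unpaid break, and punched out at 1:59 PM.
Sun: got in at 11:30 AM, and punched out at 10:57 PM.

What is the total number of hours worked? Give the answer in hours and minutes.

Tue: 10:09 AM–4:23 PM = 6 h 14 min; less 60 min break → 5 h 14 min
Wed: 6:55 AM–2:49 PM = 7 h 54 min; less 30 min break → 7 h 24 min
Thu: 8:10 AM–3:33 PM = 7 h 23 min; less 10 min break → 7 h 13 min
Fri: 9:57 AM–9:44 PM = 11 h 47 min
Sat: 6:29 AM–1:59 PM = 7 h 30 min; less 30 min break → 7 h 0 min
Sun: 11:30 AM–10:57 PM = 11 h 27 min
Total: 5 h 14 min + 7 h 24 min + 7 h 13 min + 11 h 47 min + 7 h 0 min + 11 h 27 min = 50 h 5 min.

50 h 5 min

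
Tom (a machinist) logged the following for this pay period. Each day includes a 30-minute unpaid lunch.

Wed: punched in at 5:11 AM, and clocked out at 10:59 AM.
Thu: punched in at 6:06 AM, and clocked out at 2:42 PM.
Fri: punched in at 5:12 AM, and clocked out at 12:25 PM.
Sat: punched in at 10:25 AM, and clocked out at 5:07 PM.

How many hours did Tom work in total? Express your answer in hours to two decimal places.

26.32 hours

Wed: 5:11 AM–10:59 AM = 5 h 48 min; less 30 min break → 5 h 18 min
Thu: 6:06 AM–2:42 PM = 8 h 36 min; less 30 min break → 8 h 6 min
Fri: 5:12 AM–12:25 PM = 7 h 13 min; less 30 min break → 6 h 43 min
Sat: 10:25 AM–5:07 PM = 6 h 42 min; less 30 min break → 6 h 12 min
Total: 5 h 18 min + 8 h 6 min + 6 h 43 min + 6 h 12 min = 26 h 19 min.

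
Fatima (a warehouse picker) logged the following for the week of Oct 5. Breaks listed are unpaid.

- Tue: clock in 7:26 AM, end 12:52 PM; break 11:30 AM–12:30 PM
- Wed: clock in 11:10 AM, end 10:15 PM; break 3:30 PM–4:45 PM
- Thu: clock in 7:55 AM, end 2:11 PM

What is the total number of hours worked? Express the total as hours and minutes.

Tue: 7:26 AM–12:52 PM = 5 h 26 min; less 60 min break → 4 h 26 min
Wed: 11:10 AM–10:15 PM = 11 h 5 min; less 75 min break → 9 h 50 min
Thu: 7:55 AM–2:11 PM = 6 h 16 min
Total: 4 h 26 min + 9 h 50 min + 6 h 16 min = 20 h 32 min.

20 h 32 min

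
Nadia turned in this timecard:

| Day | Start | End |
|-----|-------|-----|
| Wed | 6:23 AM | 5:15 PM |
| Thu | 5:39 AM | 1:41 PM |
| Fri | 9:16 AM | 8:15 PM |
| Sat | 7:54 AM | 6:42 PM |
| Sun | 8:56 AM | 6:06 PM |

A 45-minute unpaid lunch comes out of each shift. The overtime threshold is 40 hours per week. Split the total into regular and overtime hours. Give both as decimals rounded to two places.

Wed: 6:23 AM–5:15 PM = 10 h 52 min; less 45 min break → 10 h 7 min
Thu: 5:39 AM–1:41 PM = 8 h 2 min; less 45 min break → 7 h 17 min
Fri: 9:16 AM–8:15 PM = 10 h 59 min; less 45 min break → 10 h 14 min
Sat: 7:54 AM–6:42 PM = 10 h 48 min; less 45 min break → 10 h 3 min
Sun: 8:56 AM–6:06 PM = 9 h 10 min; less 45 min break → 8 h 25 min
Total worked: 46 h 6 min = 46.10 h.
Threshold 40 h → overtime 6 h 6 min, regular 40 h 0 min.

Regular 40.00 hours, overtime 6.10 hours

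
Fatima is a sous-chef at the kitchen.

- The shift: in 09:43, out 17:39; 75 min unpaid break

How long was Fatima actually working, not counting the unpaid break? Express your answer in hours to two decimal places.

The shift: 09:43–17:39 = 7 h 56 min; less 75 min break → 6 h 41 min

6.68 hours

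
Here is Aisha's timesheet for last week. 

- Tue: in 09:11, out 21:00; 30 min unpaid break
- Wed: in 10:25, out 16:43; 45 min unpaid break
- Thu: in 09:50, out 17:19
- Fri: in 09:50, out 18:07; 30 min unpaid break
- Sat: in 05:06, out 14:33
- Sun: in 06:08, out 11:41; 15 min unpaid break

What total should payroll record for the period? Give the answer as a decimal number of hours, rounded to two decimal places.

46.88 hours

Tue: 09:11–21:00 = 11 h 49 min; less 30 min break → 11 h 19 min
Wed: 10:25–16:43 = 6 h 18 min; less 45 min break → 5 h 33 min
Thu: 09:50–17:19 = 7 h 29 min
Fri: 09:50–18:07 = 8 h 17 min; less 30 min break → 7 h 47 min
Sat: 05:06–14:33 = 9 h 27 min
Sun: 06:08–11:41 = 5 h 33 min; less 15 min break → 5 h 18 min
Total: 11 h 19 min + 5 h 33 min + 7 h 29 min + 7 h 47 min + 9 h 27 min + 5 h 18 min = 46 h 53 min.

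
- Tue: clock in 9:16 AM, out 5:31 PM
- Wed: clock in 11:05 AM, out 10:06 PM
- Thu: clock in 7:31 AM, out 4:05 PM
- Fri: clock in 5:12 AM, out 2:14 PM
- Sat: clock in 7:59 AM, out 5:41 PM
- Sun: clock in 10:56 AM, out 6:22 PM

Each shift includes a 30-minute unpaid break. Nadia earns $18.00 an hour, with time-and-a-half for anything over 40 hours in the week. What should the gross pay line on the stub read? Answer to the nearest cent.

$1017.00

Tue: 9:16 AM–5:31 PM = 8 h 15 min; less 30 min break → 7 h 45 min
Wed: 11:05 AM–10:06 PM = 11 h 1 min; less 30 min break → 10 h 31 min
Thu: 7:31 AM–4:05 PM = 8 h 34 min; less 30 min break → 8 h 4 min
Fri: 5:12 AM–2:14 PM = 9 h 2 min; less 30 min break → 8 h 32 min
Sat: 7:59 AM–5:41 PM = 9 h 42 min; less 30 min break → 9 h 12 min
Sun: 10:56 AM–6:22 PM = 7 h 26 min; less 30 min break → 6 h 56 min
Total worked: 51 h 0 min = 3060 min.
Regular 40 h 0 min = 2400 min at $18.00/h; overtime 11 h 0 min = 660 min at $27.00/h.
Pay = (2400 × $18.00 + 660 × $27.00) ÷ 60 = $1017.00.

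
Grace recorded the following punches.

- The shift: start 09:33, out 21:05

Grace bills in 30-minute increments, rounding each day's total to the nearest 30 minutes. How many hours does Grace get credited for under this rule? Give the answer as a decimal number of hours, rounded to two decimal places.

11.50 hours

The shift: 09:33–21:05 = 11 h 32 min → rounds to 11 h 30 min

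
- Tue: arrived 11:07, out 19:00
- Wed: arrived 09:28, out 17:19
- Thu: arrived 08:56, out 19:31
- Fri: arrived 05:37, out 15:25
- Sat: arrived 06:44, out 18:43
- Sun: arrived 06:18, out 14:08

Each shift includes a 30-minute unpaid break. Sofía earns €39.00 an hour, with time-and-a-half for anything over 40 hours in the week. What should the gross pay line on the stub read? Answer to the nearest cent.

€2316.60

Tue: 11:07–19:00 = 7 h 53 min; less 30 min break → 7 h 23 min
Wed: 09:28–17:19 = 7 h 51 min; less 30 min break → 7 h 21 min
Thu: 08:56–19:31 = 10 h 35 min; less 30 min break → 10 h 5 min
Fri: 05:37–15:25 = 9 h 48 min; less 30 min break → 9 h 18 min
Sat: 06:44–18:43 = 11 h 59 min; less 30 min break → 11 h 29 min
Sun: 06:18–14:08 = 7 h 50 min; less 30 min break → 7 h 20 min
Total worked: 52 h 56 min = 3176 min.
Regular 40 h 0 min = 2400 min at €39.00/h; overtime 12 h 56 min = 776 min at €58.50/h.
Pay = (2400 × €39.00 + 776 × €58.50) ÷ 60 = €2316.60.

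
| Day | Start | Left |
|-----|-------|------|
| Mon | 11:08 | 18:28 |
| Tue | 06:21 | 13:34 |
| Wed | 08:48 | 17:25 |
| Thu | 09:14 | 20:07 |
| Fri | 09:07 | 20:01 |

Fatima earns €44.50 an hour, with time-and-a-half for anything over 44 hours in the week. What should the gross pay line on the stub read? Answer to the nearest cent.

Mon: 11:08–18:28 = 7 h 20 min
Tue: 06:21–13:34 = 7 h 13 min
Wed: 08:48–17:25 = 8 h 37 min
Thu: 09:14–20:07 = 10 h 53 min
Fri: 09:07–20:01 = 10 h 54 min
Total worked: 44 h 57 min = 2697 min.
Regular 44 h 0 min = 2640 min at €44.50/h; overtime 0 h 57 min = 57 min at €66.75/h.
Pay = (2640 × €44.50 + 57 × €66.75) ÷ 60 = €2021.41.

€2021.41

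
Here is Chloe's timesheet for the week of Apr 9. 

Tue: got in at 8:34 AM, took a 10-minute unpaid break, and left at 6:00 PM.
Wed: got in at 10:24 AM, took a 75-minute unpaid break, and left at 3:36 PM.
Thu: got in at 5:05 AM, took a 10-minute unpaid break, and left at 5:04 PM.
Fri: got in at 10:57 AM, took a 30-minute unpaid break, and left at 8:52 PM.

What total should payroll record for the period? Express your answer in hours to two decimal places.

34.45 hours

Tue: 8:34 AM–6:00 PM = 9 h 26 min; less 10 min break → 9 h 16 min
Wed: 10:24 AM–3:36 PM = 5 h 12 min; less 75 min break → 3 h 57 min
Thu: 5:05 AM–5:04 PM = 11 h 59 min; less 10 min break → 11 h 49 min
Fri: 10:57 AM–8:52 PM = 9 h 55 min; less 30 min break → 9 h 25 min
Total: 9 h 16 min + 3 h 57 min + 11 h 49 min + 9 h 25 min = 34 h 27 min.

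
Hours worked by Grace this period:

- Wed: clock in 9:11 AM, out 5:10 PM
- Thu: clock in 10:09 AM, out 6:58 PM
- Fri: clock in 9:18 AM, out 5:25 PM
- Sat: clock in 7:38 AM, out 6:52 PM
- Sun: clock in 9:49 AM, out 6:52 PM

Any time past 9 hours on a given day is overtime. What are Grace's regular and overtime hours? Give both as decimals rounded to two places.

Wed: 9:11 AM–5:10 PM = 7 h 59 min
Thu: 10:09 AM–6:58 PM = 8 h 49 min
Fri: 9:18 AM–5:25 PM = 8 h 7 min
Sat: 7:38 AM–6:52 PM = 11 h 14 min
Sun: 9:49 AM–6:52 PM = 9 h 3 min
Wed reg 7 h 59 min / OT 0 h 0 min; Thu reg 8 h 49 min / OT 0 h 0 min; Fri reg 8 h 7 min / OT 0 h 0 min; Sat reg 9 h 0 min / OT 2 h 14 min; Sun reg 9 h 0 min / OT 0 h 3 min.
Totals: regular 42 h 55 min, overtime 2 h 17 min.

Regular 42.92 hours, overtime 2.28 hours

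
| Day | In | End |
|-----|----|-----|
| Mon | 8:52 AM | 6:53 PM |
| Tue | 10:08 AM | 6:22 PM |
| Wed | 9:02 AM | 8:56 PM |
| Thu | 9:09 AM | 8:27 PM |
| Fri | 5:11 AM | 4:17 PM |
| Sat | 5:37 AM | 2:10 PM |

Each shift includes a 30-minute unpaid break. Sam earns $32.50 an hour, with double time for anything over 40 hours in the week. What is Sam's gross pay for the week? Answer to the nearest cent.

Mon: 8:52 AM–6:53 PM = 10 h 1 min; less 30 min break → 9 h 31 min
Tue: 10:08 AM–6:22 PM = 8 h 14 min; less 30 min break → 7 h 44 min
Wed: 9:02 AM–8:56 PM = 11 h 54 min; less 30 min break → 11 h 24 min
Thu: 9:09 AM–8:27 PM = 11 h 18 min; less 30 min break → 10 h 48 min
Fri: 5:11 AM–4:17 PM = 11 h 6 min; less 30 min break → 10 h 36 min
Sat: 5:37 AM–2:10 PM = 8 h 33 min; less 30 min break → 8 h 3 min
Total worked: 58 h 6 min = 3486 min.
Regular 40 h 0 min = 2400 min at $32.50/h; overtime 18 h 6 min = 1086 min at $65.00/h.
Pay = (2400 × $32.50 + 1086 × $65.00) ÷ 60 = $2476.50.

$2476.50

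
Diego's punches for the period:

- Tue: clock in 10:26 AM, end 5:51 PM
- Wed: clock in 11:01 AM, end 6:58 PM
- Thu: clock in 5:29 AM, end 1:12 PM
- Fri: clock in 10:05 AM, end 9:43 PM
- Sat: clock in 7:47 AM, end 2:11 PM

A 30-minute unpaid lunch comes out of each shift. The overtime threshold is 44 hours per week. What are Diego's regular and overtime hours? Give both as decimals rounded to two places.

Regular 38.62 hours, overtime 0.00 hours

Tue: 10:26 AM–5:51 PM = 7 h 25 min; less 30 min break → 6 h 55 min
Wed: 11:01 AM–6:58 PM = 7 h 57 min; less 30 min break → 7 h 27 min
Thu: 5:29 AM–1:12 PM = 7 h 43 min; less 30 min break → 7 h 13 min
Fri: 10:05 AM–9:43 PM = 11 h 38 min; less 30 min break → 11 h 8 min
Sat: 7:47 AM–2:11 PM = 6 h 24 min; less 30 min break → 5 h 54 min
Total worked: 38 h 37 min = 38.62 h.
Threshold 44 h → overtime 0 h 0 min, regular 38 h 37 min.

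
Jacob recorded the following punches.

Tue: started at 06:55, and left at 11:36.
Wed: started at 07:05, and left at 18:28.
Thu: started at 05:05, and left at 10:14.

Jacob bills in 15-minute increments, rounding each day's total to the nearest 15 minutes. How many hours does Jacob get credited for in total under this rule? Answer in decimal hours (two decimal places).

21.50 hours

Tue: 06:55–11:36 = 4 h 41 min → rounds to 4 h 45 min
Wed: 07:05–18:28 = 11 h 23 min → rounds to 11 h 30 min
Thu: 05:05–10:14 = 5 h 9 min → rounds to 5 h 15 min
Total credited: 21 h 30 min.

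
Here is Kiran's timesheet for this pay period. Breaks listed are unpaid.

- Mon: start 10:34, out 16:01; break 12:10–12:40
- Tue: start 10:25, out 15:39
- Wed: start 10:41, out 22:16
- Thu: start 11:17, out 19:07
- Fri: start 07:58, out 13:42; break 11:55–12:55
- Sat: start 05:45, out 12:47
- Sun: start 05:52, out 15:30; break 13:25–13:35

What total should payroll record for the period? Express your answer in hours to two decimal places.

50.83 hours

Mon: 10:34–16:01 = 5 h 27 min; less 30 min break → 4 h 57 min
Tue: 10:25–15:39 = 5 h 14 min
Wed: 10:41–22:16 = 11 h 35 min
Thu: 11:17–19:07 = 7 h 50 min
Fri: 07:58–13:42 = 5 h 44 min; less 60 min break → 4 h 44 min
Sat: 05:45–12:47 = 7 h 2 min
Sun: 05:52–15:30 = 9 h 38 min; less 10 min break → 9 h 28 min
Total: 4 h 57 min + 5 h 14 min + 11 h 35 min + 7 h 50 min + 4 h 44 min + 7 h 2 min + 9 h 28 min = 50 h 50 min.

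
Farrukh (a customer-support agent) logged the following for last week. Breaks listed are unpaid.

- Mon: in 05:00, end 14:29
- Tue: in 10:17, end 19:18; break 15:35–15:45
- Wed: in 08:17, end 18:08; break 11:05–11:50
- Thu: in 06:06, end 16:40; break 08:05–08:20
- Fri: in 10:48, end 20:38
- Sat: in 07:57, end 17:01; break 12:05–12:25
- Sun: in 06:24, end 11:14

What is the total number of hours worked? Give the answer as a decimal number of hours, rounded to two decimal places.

61.15 hours

Mon: 05:00–14:29 = 9 h 29 min
Tue: 10:17–19:18 = 9 h 1 min; less 10 min break → 8 h 51 min
Wed: 08:17–18:08 = 9 h 51 min; less 45 min break → 9 h 6 min
Thu: 06:06–16:40 = 10 h 34 min; less 15 min break → 10 h 19 min
Fri: 10:48–20:38 = 9 h 50 min
Sat: 07:57–17:01 = 9 h 4 min; less 20 min break → 8 h 44 min
Sun: 06:24–11:14 = 4 h 50 min
Total: 9 h 29 min + 8 h 51 min + 9 h 6 min + 10 h 19 min + 9 h 50 min + 8 h 44 min + 4 h 50 min = 61 h 9 min.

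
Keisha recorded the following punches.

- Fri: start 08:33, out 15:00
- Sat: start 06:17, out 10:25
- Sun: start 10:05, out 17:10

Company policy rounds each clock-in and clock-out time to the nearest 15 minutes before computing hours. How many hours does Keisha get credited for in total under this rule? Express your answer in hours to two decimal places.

18.00 hours

Fri: in 08:33→08:30, out 15:00→15:00; 6 h 30 min
Sat: in 06:17→06:15, out 10:25→10:30; 4 h 15 min
Sun: in 10:05→10:00, out 17:10→17:15; 7 h 15 min
Total credited: 18 h 0 min.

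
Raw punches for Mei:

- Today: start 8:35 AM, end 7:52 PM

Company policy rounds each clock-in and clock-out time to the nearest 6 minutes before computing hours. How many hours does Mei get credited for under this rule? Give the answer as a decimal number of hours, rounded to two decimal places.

11.30 hours

Today: in 8:35 AM→8:36 AM, out 7:52 PM→7:54 PM; 11 h 18 min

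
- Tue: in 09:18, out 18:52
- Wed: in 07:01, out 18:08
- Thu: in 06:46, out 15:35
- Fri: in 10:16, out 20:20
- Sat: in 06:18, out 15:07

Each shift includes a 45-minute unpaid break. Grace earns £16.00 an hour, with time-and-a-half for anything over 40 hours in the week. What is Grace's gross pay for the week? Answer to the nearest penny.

£751.20

Tue: 09:18–18:52 = 9 h 34 min; less 45 min break → 8 h 49 min
Wed: 07:01–18:08 = 11 h 7 min; less 45 min break → 10 h 22 min
Thu: 06:46–15:35 = 8 h 49 min; less 45 min break → 8 h 4 min
Fri: 10:16–20:20 = 10 h 4 min; less 45 min break → 9 h 19 min
Sat: 06:18–15:07 = 8 h 49 min; less 45 min break → 8 h 4 min
Total worked: 44 h 38 min = 2678 min.
Regular 40 h 0 min = 2400 min at £16.00/h; overtime 4 h 38 min = 278 min at £24.00/h.
Pay = (2400 × £16.00 + 278 × £24.00) ÷ 60 = £751.20.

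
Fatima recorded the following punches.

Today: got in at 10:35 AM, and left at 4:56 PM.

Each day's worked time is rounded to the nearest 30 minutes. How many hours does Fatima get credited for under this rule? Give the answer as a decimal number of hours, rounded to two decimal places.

Today: 10:35 AM–4:56 PM = 6 h 21 min → rounds to 6 h 30 min

6.50 hours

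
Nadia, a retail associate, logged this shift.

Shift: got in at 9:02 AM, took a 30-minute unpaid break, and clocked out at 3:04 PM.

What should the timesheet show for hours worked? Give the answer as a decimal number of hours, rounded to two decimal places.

Shift: 9:02 AM–3:04 PM = 6 h 2 min; less 30 min break → 5 h 32 min

5.53 hours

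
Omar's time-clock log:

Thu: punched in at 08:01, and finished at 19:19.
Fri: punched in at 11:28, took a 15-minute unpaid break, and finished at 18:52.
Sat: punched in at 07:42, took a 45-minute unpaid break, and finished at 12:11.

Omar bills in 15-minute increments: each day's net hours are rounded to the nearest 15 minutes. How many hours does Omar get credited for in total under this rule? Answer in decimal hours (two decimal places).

Thu: 08:01–19:19 = 11 h 18 min → rounds to 11 h 15 min
Fri: 11:28–18:52 = 7 h 24 min − 15 min = 7 h 9 min → rounds to 7 h 15 min
Sat: 07:42–12:11 = 4 h 29 min − 45 min = 3 h 44 min → rounds to 3 h 45 min
Total credited: 22 h 15 min.

22.25 hours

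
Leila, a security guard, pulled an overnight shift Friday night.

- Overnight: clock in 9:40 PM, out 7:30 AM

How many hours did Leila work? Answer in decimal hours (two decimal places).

Overnight: 9:40 PM → midnight = 2 h 20 min; midnight → 7:30 AM = 7 h 30 min; span 9 h 50 min

9.83 hours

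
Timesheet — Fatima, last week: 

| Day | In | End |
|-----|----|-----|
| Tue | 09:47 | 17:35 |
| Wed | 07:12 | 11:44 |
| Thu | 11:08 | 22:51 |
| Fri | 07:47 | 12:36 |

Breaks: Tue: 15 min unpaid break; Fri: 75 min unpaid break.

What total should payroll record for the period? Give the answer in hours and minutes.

27 h 22 min

Tue: 09:47–17:35 = 7 h 48 min; less 15 min break → 7 h 33 min
Wed: 07:12–11:44 = 4 h 32 min
Thu: 11:08–22:51 = 11 h 43 min
Fri: 07:47–12:36 = 4 h 49 min; less 75 min break → 3 h 34 min
Total: 7 h 33 min + 4 h 32 min + 11 h 43 min + 3 h 34 min = 27 h 22 min.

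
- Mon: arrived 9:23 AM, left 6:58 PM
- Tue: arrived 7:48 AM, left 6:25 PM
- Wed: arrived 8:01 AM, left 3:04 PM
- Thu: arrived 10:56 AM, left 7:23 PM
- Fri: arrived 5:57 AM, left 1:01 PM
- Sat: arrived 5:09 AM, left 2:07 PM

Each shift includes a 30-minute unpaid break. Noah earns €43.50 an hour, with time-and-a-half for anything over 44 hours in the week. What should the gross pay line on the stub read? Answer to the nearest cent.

€2222.85

Mon: 9:23 AM–6:58 PM = 9 h 35 min; less 30 min break → 9 h 5 min
Tue: 7:48 AM–6:25 PM = 10 h 37 min; less 30 min break → 10 h 7 min
Wed: 8:01 AM–3:04 PM = 7 h 3 min; less 30 min break → 6 h 33 min
Thu: 10:56 AM–7:23 PM = 8 h 27 min; less 30 min break → 7 h 57 min
Fri: 5:57 AM–1:01 PM = 7 h 4 min; less 30 min break → 6 h 34 min
Sat: 5:09 AM–2:07 PM = 8 h 58 min; less 30 min break → 8 h 28 min
Total worked: 48 h 44 min = 2924 min.
Regular 44 h 0 min = 2640 min at €43.50/h; overtime 4 h 44 min = 284 min at €65.25/h.
Pay = (2640 × €43.50 + 284 × €65.25) ÷ 60 = €2222.85.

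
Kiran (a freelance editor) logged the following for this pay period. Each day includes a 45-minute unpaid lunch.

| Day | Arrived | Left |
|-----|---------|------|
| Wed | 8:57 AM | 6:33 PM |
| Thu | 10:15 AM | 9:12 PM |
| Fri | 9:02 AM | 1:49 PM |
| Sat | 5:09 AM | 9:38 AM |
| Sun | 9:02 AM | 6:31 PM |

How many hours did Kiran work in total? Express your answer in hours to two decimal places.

Wed: 8:57 AM–6:33 PM = 9 h 36 min; less 45 min break → 8 h 51 min
Thu: 10:15 AM–9:12 PM = 10 h 57 min; less 45 min break → 10 h 12 min
Fri: 9:02 AM–1:49 PM = 4 h 47 min; less 45 min break → 4 h 2 min
Sat: 5:09 AM–9:38 AM = 4 h 29 min; less 45 min break → 3 h 44 min
Sun: 9:02 AM–6:31 PM = 9 h 29 min; less 45 min break → 8 h 44 min
Total: 8 h 51 min + 10 h 12 min + 4 h 2 min + 3 h 44 min + 8 h 44 min = 35 h 33 min.

35.55 hours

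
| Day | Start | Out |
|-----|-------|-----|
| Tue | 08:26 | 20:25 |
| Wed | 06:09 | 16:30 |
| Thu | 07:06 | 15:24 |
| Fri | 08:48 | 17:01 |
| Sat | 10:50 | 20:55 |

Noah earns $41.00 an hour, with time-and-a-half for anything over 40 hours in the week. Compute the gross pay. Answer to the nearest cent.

Tue: 08:26–20:25 = 11 h 59 min
Wed: 06:09–16:30 = 10 h 21 min
Thu: 07:06–15:24 = 8 h 18 min
Fri: 08:48–17:01 = 8 h 13 min
Sat: 10:50–20:55 = 10 h 5 min
Total worked: 48 h 56 min = 2936 min.
Regular 40 h 0 min = 2400 min at $41.00/h; overtime 8 h 56 min = 536 min at $61.50/h.
Pay = (2400 × $41.00 + 536 × $61.50) ÷ 60 = $2189.40.

$2189.40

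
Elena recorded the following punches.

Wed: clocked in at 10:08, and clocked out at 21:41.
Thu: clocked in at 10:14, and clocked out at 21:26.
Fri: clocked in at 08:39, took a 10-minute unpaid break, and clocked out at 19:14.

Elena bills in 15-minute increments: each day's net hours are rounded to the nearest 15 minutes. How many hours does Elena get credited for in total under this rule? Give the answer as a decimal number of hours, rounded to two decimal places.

Wed: 10:08–21:41 = 11 h 33 min → rounds to 11 h 30 min
Thu: 10:14–21:26 = 11 h 12 min → rounds to 11 h 15 min
Fri: 08:39–19:14 = 10 h 35 min − 10 min = 10 h 25 min → rounds to 10 h 30 min
Total credited: 33 h 15 min.

33.25 hours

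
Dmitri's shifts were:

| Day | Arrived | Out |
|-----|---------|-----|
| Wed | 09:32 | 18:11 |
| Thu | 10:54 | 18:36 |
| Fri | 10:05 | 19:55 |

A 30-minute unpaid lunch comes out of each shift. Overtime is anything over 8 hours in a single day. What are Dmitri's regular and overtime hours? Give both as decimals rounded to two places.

Wed: 09:32–18:11 = 8 h 39 min; less 30 min break → 8 h 9 min
Thu: 10:54–18:36 = 7 h 42 min; less 30 min break → 7 h 12 min
Fri: 10:05–19:55 = 9 h 50 min; less 30 min break → 9 h 20 min
Wed reg 8 h 0 min / OT 0 h 9 min; Thu reg 7 h 12 min / OT 0 h 0 min; Fri reg 8 h 0 min / OT 1 h 20 min.
Totals: regular 23 h 12 min, overtime 1 h 29 min.

Regular 23.20 hours, overtime 1.48 hours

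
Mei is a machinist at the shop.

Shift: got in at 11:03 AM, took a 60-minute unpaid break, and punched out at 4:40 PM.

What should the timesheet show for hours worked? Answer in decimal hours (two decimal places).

4.62 hours

Shift: 11:03 AM–4:40 PM = 5 h 37 min; less 60 min break → 4 h 37 min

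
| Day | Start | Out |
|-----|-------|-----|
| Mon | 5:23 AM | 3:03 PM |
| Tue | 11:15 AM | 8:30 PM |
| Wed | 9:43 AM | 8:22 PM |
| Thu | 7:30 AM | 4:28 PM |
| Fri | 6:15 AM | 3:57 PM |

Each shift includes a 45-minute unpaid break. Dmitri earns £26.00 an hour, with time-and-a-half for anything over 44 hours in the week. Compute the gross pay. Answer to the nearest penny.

Mon: 5:23 AM–3:03 PM = 9 h 40 min; less 45 min break → 8 h 55 min
Tue: 11:15 AM–8:30 PM = 9 h 15 min; less 45 min break → 8 h 30 min
Wed: 9:43 AM–8:22 PM = 10 h 39 min; less 45 min break → 9 h 54 min
Thu: 7:30 AM–4:28 PM = 8 h 58 min; less 45 min break → 8 h 13 min
Fri: 6:15 AM–3:57 PM = 9 h 42 min; less 45 min break → 8 h 57 min
Total worked: 44 h 29 min = 2669 min.
Regular 44 h 0 min = 2640 min at £26.00/h; overtime 0 h 29 min = 29 min at £39.00/h.
Pay = (2640 × £26.00 + 29 × £39.00) ÷ 60 = £1162.85.

£1162.85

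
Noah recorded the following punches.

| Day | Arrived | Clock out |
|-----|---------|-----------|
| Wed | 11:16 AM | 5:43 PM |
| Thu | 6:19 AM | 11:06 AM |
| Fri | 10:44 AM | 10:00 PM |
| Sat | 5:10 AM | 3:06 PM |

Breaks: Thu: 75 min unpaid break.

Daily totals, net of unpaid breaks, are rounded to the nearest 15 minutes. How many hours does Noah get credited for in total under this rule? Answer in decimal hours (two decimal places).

Wed: 11:16 AM–5:43 PM = 6 h 27 min → rounds to 6 h 30 min
Thu: 6:19 AM–11:06 AM = 4 h 47 min − 75 min = 3 h 32 min → rounds to 3 h 30 min
Fri: 10:44 AM–10:00 PM = 11 h 16 min → rounds to 11 h 15 min
Sat: 5:10 AM–3:06 PM = 9 h 56 min → rounds to 10 h 0 min
Total credited: 31 h 15 min.

31.25 hours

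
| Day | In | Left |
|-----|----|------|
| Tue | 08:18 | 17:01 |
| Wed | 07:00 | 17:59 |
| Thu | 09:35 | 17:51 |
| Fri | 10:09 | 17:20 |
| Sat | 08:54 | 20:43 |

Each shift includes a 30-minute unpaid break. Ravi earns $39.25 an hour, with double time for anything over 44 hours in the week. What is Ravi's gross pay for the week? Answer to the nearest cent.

Tue: 08:18–17:01 = 8 h 43 min; less 30 min break → 8 h 13 min
Wed: 07:00–17:59 = 10 h 59 min; less 30 min break → 10 h 29 min
Thu: 09:35–17:51 = 8 h 16 min; less 30 min break → 7 h 46 min
Fri: 10:09–17:20 = 7 h 11 min; less 30 min break → 6 h 41 min
Sat: 08:54–20:43 = 11 h 49 min; less 30 min break → 11 h 19 min
Total worked: 44 h 28 min = 2668 min.
Regular 44 h 0 min = 2640 min at $39.25/h; overtime 0 h 28 min = 28 min at $78.50/h.
Pay = (2640 × $39.25 + 28 × $78.50) ÷ 60 = $1763.63.

$1763.63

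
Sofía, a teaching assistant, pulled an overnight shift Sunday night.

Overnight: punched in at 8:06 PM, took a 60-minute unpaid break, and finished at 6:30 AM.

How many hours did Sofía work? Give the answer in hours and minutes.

9 h 24 min

Overnight: 8:06 PM → midnight = 3 h 54 min; midnight → 6:30 AM = 6 h 30 min; span 10 h 24 min; less 60 min break → 9 h 24 min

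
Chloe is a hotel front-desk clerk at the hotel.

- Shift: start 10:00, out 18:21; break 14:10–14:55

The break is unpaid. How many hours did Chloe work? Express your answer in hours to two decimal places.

Shift: 10:00–18:21 = 8 h 21 min; less 45 min break → 7 h 36 min

7.60 hours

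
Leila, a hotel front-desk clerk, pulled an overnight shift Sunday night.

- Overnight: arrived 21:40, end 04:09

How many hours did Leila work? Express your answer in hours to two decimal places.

Overnight: 21:40 → midnight = 2 h 20 min; midnight → 04:09 = 4 h 9 min; span 6 h 29 min

6.48 hours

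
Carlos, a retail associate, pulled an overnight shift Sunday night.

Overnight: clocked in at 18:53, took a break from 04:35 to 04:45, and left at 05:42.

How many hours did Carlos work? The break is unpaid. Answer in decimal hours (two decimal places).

10.65 hours

Overnight: 18:53 → midnight = 5 h 7 min; midnight → 05:42 = 5 h 42 min; span 10 h 49 min; less 10 min break → 10 h 39 min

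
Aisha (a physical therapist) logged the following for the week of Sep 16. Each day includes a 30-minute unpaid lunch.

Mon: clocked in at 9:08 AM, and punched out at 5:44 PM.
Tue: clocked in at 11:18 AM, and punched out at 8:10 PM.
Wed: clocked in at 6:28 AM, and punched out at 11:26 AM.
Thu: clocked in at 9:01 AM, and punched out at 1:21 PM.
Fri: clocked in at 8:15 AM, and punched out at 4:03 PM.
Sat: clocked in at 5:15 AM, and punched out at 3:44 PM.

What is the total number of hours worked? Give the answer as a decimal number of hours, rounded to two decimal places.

Mon: 9:08 AM–5:44 PM = 8 h 36 min; less 30 min break → 8 h 6 min
Tue: 11:18 AM–8:10 PM = 8 h 52 min; less 30 min break → 8 h 22 min
Wed: 6:28 AM–11:26 AM = 4 h 58 min; less 30 min break → 4 h 28 min
Thu: 9:01 AM–1:21 PM = 4 h 20 min; less 30 min break → 3 h 50 min
Fri: 8:15 AM–4:03 PM = 7 h 48 min; less 30 min break → 7 h 18 min
Sat: 5:15 AM–3:44 PM = 10 h 29 min; less 30 min break → 9 h 59 min
Total: 8 h 6 min + 8 h 22 min + 4 h 28 min + 3 h 50 min + 7 h 18 min + 9 h 59 min = 42 h 3 min.

42.05 hours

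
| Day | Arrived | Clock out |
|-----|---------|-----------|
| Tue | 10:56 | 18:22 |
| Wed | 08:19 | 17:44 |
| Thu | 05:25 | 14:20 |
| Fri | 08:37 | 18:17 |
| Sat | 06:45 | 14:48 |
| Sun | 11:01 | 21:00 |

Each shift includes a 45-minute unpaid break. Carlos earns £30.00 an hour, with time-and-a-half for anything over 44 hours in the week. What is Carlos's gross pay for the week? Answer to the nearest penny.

Tue: 10:56–18:22 = 7 h 26 min; less 45 min break → 6 h 41 min
Wed: 08:19–17:44 = 9 h 25 min; less 45 min break → 8 h 40 min
Thu: 05:25–14:20 = 8 h 55 min; less 45 min break → 8 h 10 min
Fri: 08:37–18:17 = 9 h 40 min; less 45 min break → 8 h 55 min
Sat: 06:45–14:48 = 8 h 3 min; less 45 min break → 7 h 18 min
Sun: 11:01–21:00 = 9 h 59 min; less 45 min break → 9 h 14 min
Total worked: 48 h 58 min = 2938 min.
Regular 44 h 0 min = 2640 min at £30.00/h; overtime 4 h 58 min = 298 min at £45.00/h.
Pay = (2640 × £30.00 + 298 × £45.00) ÷ 60 = £1543.50.

£1543.50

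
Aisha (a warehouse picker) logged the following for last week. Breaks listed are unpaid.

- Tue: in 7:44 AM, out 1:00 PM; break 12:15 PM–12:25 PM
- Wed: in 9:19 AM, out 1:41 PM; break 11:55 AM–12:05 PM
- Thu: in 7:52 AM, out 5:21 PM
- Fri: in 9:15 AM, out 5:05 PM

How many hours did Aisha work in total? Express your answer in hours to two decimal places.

Tue: 7:44 AM–1:00 PM = 5 h 16 min; less 10 min break → 5 h 6 min
Wed: 9:19 AM–1:41 PM = 4 h 22 min; less 10 min break → 4 h 12 min
Thu: 7:52 AM–5:21 PM = 9 h 29 min
Fri: 9:15 AM–5:05 PM = 7 h 50 min
Total: 5 h 6 min + 4 h 12 min + 9 h 29 min + 7 h 50 min = 26 h 37 min.

26.62 hours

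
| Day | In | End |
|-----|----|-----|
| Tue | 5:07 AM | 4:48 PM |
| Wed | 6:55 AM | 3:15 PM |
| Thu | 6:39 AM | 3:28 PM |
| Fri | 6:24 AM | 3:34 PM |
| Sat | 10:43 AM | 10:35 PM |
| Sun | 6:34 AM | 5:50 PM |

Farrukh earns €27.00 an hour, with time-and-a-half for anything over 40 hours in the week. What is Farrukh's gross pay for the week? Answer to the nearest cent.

Tue: 5:07 AM–4:48 PM = 11 h 41 min
Wed: 6:55 AM–3:15 PM = 8 h 20 min
Thu: 6:39 AM–3:28 PM = 8 h 49 min
Fri: 6:24 AM–3:34 PM = 9 h 10 min
Sat: 10:43 AM–10:35 PM = 11 h 52 min
Sun: 6:34 AM–5:50 PM = 11 h 16 min
Total worked: 61 h 8 min = 3668 min.
Regular 40 h 0 min = 2400 min at €27.00/h; overtime 21 h 8 min = 1268 min at €40.50/h.
Pay = (2400 × €27.00 + 1268 × €40.50) ÷ 60 = €1935.90.

€1935.90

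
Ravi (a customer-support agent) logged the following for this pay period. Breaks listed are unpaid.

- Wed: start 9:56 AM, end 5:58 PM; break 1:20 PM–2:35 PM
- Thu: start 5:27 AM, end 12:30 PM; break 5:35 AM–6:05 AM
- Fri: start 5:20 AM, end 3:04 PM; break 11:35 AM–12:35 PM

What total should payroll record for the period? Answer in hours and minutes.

Wed: 9:56 AM–5:58 PM = 8 h 2 min; less 75 min break → 6 h 47 min
Thu: 5:27 AM–12:30 PM = 7 h 3 min; less 30 min break → 6 h 33 min
Fri: 5:20 AM–3:04 PM = 9 h 44 min; less 60 min break → 8 h 44 min
Total: 6 h 47 min + 6 h 33 min + 8 h 44 min = 22 h 4 min.

22 h 4 min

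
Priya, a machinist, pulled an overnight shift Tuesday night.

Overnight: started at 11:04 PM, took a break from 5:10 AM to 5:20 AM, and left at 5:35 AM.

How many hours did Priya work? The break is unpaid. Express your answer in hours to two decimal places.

6.35 hours

Overnight: 11:04 PM → midnight = 0 h 56 min; midnight → 5:35 AM = 5 h 35 min; span 6 h 31 min; less 10 min break → 6 h 21 min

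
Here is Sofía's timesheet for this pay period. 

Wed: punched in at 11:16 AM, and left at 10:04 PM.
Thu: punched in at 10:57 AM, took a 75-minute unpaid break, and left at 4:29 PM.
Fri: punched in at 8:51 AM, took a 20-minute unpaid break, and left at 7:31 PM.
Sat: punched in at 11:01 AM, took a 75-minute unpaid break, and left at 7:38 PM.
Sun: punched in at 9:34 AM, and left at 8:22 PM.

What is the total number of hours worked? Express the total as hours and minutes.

43 h 35 min

Wed: 11:16 AM–10:04 PM = 10 h 48 min
Thu: 10:57 AM–4:29 PM = 5 h 32 min; less 75 min break → 4 h 17 min
Fri: 8:51 AM–7:31 PM = 10 h 40 min; less 20 min break → 10 h 20 min
Sat: 11:01 AM–7:38 PM = 8 h 37 min; less 75 min break → 7 h 22 min
Sun: 9:34 AM–8:22 PM = 10 h 48 min
Total: 10 h 48 min + 4 h 17 min + 10 h 20 min + 7 h 22 min + 10 h 48 min = 43 h 35 min.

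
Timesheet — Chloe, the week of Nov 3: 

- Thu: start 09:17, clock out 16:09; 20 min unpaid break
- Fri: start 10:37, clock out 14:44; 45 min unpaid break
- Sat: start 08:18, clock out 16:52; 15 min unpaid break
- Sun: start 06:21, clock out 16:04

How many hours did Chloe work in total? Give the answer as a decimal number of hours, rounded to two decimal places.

27.93 hours

Thu: 09:17–16:09 = 6 h 52 min; less 20 min break → 6 h 32 min
Fri: 10:37–14:44 = 4 h 7 min; less 45 min break → 3 h 22 min
Sat: 08:18–16:52 = 8 h 34 min; less 15 min break → 8 h 19 min
Sun: 06:21–16:04 = 9 h 43 min
Total: 6 h 32 min + 3 h 22 min + 8 h 19 min + 9 h 43 min = 27 h 56 min.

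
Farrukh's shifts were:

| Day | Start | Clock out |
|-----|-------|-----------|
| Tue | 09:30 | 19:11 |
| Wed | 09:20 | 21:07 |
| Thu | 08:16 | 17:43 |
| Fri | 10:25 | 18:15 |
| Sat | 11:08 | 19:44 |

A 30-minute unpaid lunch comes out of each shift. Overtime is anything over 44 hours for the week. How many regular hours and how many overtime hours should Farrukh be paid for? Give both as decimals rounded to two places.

Tue: 09:30–19:11 = 9 h 41 min; less 30 min break → 9 h 11 min
Wed: 09:20–21:07 = 11 h 47 min; less 30 min break → 11 h 17 min
Thu: 08:16–17:43 = 9 h 27 min; less 30 min break → 8 h 57 min
Fri: 10:25–18:15 = 7 h 50 min; less 30 min break → 7 h 20 min
Sat: 11:08–19:44 = 8 h 36 min; less 30 min break → 8 h 6 min
Total worked: 44 h 51 min = 44.85 h.
Threshold 44 h → overtime 0 h 51 min, regular 44 h 0 min.

Regular 44.00 hours, overtime 0.85 hours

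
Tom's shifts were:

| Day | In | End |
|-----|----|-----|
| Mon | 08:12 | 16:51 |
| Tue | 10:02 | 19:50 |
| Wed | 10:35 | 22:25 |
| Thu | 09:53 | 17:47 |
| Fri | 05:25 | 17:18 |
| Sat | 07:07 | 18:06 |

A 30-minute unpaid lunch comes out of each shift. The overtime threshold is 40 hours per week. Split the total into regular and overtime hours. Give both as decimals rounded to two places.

Regular 40.00 hours, overtime 18.05 hours

Mon: 08:12–16:51 = 8 h 39 min; less 30 min break → 8 h 9 min
Tue: 10:02–19:50 = 9 h 48 min; less 30 min break → 9 h 18 min
Wed: 10:35–22:25 = 11 h 50 min; less 30 min break → 11 h 20 min
Thu: 09:53–17:47 = 7 h 54 min; less 30 min break → 7 h 24 min
Fri: 05:25–17:18 = 11 h 53 min; less 30 min break → 11 h 23 min
Sat: 07:07–18:06 = 10 h 59 min; less 30 min break → 10 h 29 min
Total worked: 58 h 3 min = 58.05 h.
Threshold 40 h → overtime 18 h 3 min, regular 40 h 0 min.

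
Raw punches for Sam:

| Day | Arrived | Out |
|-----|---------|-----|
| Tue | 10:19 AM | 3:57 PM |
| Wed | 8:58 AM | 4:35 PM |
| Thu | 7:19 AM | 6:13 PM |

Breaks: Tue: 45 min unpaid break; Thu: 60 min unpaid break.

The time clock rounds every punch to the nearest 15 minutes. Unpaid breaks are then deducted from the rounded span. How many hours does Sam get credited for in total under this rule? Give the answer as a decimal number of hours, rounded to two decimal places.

Tue: in 10:19 AM→10:15 AM, out 3:57 PM→4:00 PM; 5 h 45 min − 45 min = 5 h 0 min
Wed: in 8:58 AM→9:00 AM, out 4:35 PM→4:30 PM; 7 h 30 min
Thu: in 7:19 AM→7:15 AM, out 6:13 PM→6:15 PM; 11 h 0 min − 60 min = 10 h 0 min
Total credited: 22 h 30 min.

22.50 hours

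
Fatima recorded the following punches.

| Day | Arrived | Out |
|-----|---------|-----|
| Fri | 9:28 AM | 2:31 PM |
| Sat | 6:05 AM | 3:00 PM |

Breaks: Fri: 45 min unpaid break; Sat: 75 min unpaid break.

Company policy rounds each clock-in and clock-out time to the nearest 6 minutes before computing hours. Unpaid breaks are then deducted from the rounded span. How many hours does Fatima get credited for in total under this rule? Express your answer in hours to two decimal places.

Fri: in 9:28 AM→9:30 AM, out 2:31 PM→2:30 PM; 5 h 0 min − 45 min = 4 h 15 min
Sat: in 6:05 AM→6:06 AM, out 3:00 PM→3:00 PM; 8 h 54 min − 75 min = 7 h 39 min
Total credited: 11 h 54 min.

11.90 hours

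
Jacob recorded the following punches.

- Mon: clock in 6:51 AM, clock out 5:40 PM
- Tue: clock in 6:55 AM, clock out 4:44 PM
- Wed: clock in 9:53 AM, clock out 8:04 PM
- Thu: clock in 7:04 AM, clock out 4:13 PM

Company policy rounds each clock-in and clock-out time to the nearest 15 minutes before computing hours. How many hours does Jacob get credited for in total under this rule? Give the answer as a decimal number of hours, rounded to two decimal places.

Mon: in 6:51 AM→6:45 AM, out 5:40 PM→5:45 PM; 11 h 0 min
Tue: in 6:55 AM→7:00 AM, out 4:44 PM→4:45 PM; 9 h 45 min
Wed: in 9:53 AM→10:00 AM, out 8:04 PM→8:00 PM; 10 h 0 min
Thu: in 7:04 AM→7:00 AM, out 4:13 PM→4:15 PM; 9 h 15 min
Total credited: 40 h 0 min.

40.00 hours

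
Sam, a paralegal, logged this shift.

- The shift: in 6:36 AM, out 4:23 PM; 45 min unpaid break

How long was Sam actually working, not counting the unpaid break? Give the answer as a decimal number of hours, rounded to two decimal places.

The shift: 6:36 AM–4:23 PM = 9 h 47 min; less 45 min break → 9 h 2 min

9.03 hours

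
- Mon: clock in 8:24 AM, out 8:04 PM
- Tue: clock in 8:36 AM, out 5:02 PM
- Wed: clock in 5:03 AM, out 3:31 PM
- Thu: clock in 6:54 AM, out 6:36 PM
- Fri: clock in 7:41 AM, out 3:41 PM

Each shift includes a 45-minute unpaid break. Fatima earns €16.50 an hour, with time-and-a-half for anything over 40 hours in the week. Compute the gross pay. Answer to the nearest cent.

Mon: 8:24 AM–8:04 PM = 11 h 40 min; less 45 min break → 10 h 55 min
Tue: 8:36 AM–5:02 PM = 8 h 26 min; less 45 min break → 7 h 41 min
Wed: 5:03 AM–3:31 PM = 10 h 28 min; less 45 min break → 9 h 43 min
Thu: 6:54 AM–6:36 PM = 11 h 42 min; less 45 min break → 10 h 57 min
Fri: 7:41 AM–3:41 PM = 8 h 0 min; less 45 min break → 7 h 15 min
Total worked: 46 h 31 min = 2791 min.
Regular 40 h 0 min = 2400 min at €16.50/h; overtime 6 h 31 min = 391 min at €24.75/h.
Pay = (2400 × €16.50 + 391 × €24.75) ÷ 60 = €821.29.

€821.29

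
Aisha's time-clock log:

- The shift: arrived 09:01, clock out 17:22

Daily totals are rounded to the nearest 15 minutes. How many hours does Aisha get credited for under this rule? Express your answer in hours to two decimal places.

The shift: 09:01–17:22 = 8 h 21 min → rounds to 8 h 15 min

8.25 hours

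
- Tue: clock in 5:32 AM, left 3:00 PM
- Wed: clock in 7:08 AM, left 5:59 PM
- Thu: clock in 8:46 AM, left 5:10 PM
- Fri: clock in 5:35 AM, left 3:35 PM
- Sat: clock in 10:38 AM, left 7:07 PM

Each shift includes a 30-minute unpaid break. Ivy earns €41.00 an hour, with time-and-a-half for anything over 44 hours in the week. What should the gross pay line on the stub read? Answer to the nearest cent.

Tue: 5:32 AM–3:00 PM = 9 h 28 min; less 30 min break → 8 h 58 min
Wed: 7:08 AM–5:59 PM = 10 h 51 min; less 30 min break → 10 h 21 min
Thu: 8:46 AM–5:10 PM = 8 h 24 min; less 30 min break → 7 h 54 min
Fri: 5:35 AM–3:35 PM = 10 h 0 min; less 30 min break → 9 h 30 min
Sat: 10:38 AM–7:07 PM = 8 h 29 min; less 30 min break → 7 h 59 min
Total worked: 44 h 42 min = 2682 min.
Regular 44 h 0 min = 2640 min at €41.00/h; overtime 0 h 42 min = 42 min at €61.50/h.
Pay = (2640 × €41.00 + 42 × €61.50) ÷ 60 = €1847.05.

€1847.05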